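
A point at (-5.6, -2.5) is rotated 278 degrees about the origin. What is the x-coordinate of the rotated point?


x' = x*cos(theta) - y*sin(theta)
cos(278 deg) = 0.1392, sin(278 deg) = -0.9903
x' = -5.6 * 0.1392 - -2.5 * -0.9903
= -0.7794 - 2.4757
= -3.255


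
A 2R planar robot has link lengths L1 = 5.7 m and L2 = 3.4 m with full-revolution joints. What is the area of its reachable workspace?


r_max = L1 + L2 = 9.1 m
r_min = |L1 - L2| = 2.3 m
Area = pi*(r_max^2 - r_min^2)
= pi*(82.81 - 5.29)
= pi * 77.52
= 243.5363 m^2


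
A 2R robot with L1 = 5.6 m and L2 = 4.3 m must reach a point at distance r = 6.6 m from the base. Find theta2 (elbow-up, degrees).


cos(theta2) = (r^2 - L1^2 - L2^2) / (2*L1*L2)
cos(theta2) = (43.56 - 31.36 - 18.49) / 48.16
cos(theta2) = -0.130606
theta2 = 97.5046 degrees


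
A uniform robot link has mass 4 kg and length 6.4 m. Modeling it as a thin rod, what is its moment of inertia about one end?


I = (1/3) * m * L^2
= (1/3) * 4 * 6.4^2
= 0.333333 * 4 * 40.96
= 54.6133 kg*m^2


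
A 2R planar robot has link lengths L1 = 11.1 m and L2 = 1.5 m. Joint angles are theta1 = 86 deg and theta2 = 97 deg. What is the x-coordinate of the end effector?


Convert angles to radians: theta1 = 1.501, theta2 = 1.693
x = L1*cos(theta1) + L2*cos(theta1+theta2)
x = 0.7743 + -1.4979
x = -0.7236


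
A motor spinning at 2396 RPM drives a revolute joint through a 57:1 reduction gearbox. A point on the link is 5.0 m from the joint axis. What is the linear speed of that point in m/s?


omega_motor = 2396 * 2*pi/60 = 250.9085 rad/s
omega_joint = omega_motor / 57 = 4.4019 rad/s
v = omega_joint * r = 4.4019 * 5.0
= 22.0095 m/s


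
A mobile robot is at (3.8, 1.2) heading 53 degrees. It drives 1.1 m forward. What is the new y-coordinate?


y_new = y0 + d*sin(theta)
= 1.2 + 1.1*sin(53)
= 1.2 + 0.8785
= 2.0785


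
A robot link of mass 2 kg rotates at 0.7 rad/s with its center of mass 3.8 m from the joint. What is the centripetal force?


F = m * omega^2 * r
= 2 * 0.7^2 * 3.8
= 2 * 0.49 * 3.8
= 3.724 N


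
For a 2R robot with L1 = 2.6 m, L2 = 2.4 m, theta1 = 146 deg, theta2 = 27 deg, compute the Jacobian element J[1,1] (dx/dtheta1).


J[1,1] = -L1*sin(t1) - L2*sin(t1+t2)
= -2.6*sin(146) - 2.4*sin(173)
= -1.7464


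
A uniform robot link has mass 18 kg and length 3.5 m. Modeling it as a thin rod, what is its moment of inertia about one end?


I = (1/3) * m * L^2
= (1/3) * 18 * 3.5^2
= 0.333333 * 18 * 12.25
= 73.5 kg*m^2


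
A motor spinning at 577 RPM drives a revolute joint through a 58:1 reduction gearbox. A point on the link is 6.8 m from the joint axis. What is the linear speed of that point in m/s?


omega_motor = 577 * 2*pi/60 = 60.4233 rad/s
omega_joint = omega_motor / 58 = 1.0418 rad/s
v = omega_joint * r = 1.0418 * 6.8
= 7.0841 m/s


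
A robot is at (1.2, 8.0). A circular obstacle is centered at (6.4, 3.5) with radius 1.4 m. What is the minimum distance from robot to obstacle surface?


center_dist = sqrt((1.2-6.4)^2 + (8.0-3.5)^2)
= sqrt(27.04 + 20.25)
= 6.8768
min_dist = center_dist - radius = 6.8768 - 1.4 = 5.4768 m


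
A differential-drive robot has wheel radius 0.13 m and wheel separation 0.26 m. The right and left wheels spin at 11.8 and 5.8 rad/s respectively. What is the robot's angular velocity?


vR = r*wR = 0.13*11.8 = 1.534 m/s
vL = r*wL = 0.13*5.8 = 0.754 m/s
v = (vR+vL)/2 = 1.144 m/s
omega = (vR-vL)/L = 3.0 rad/s
angular velocity = 3.0 rad/s


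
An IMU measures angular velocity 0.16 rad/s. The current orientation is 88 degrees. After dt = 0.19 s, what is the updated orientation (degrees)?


delta_theta = w * dt = 0.16 * 0.19 = 0.0304 rad
= 1.7418 deg
theta_new = 88 + 1.7418 = 89.7418 deg


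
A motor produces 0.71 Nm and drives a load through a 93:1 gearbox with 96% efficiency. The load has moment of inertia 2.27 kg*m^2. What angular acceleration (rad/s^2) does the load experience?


tau_out = tau_motor * N * eta
= 0.71 * 93 * 0.96 = 63.3888 Nm
alpha = tau_out / I = 63.3888 / 2.27
= 27.9246 rad/s^2


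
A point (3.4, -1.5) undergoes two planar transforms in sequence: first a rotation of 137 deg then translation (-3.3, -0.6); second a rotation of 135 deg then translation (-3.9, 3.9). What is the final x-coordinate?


After transform 1:
x1 = cos(137)*3.4 - sin(137)*-1.5 + -3.3 = -4.7636
y1 = sin(137)*3.4 + cos(137)*-1.5 + -0.6 = 2.8158
After transform 2:
x2 = cos(135)*-4.7636 - sin(135)*2.8158 + -3.9
= -2.5227


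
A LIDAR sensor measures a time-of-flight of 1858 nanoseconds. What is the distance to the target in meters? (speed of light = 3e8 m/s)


tof = 1858 ns = 1.858e-06 s
dist = c * tof / 2
= 3e8 * 1.858e-06 / 2
= 278.7 m


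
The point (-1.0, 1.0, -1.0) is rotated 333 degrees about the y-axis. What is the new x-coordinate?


Rotation about y-axis: x' = x*cos(theta) + z*sin(theta)
= -1.0 * 0.891 + -1.0 * -0.454
= -0.437


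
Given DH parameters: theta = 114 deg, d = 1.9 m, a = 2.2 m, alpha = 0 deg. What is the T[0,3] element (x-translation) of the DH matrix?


T[0,3] = a * cos(theta)
= 2.2 * cos(114 deg)
= 2.2 * -0.4067
= -0.8948


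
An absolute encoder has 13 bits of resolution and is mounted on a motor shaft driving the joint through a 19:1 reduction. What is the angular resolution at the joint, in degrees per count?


counts = 2^13 = 8192
effective counts at joint = 8192 * 19 = 155648
resolution = 360 / 155648
= 0.0023 deg/count


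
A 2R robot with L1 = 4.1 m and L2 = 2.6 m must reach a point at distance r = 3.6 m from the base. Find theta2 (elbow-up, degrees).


cos(theta2) = (r^2 - L1^2 - L2^2) / (2*L1*L2)
cos(theta2) = (12.96 - 16.81 - 6.76) / 21.32
cos(theta2) = -0.497655
theta2 = 119.845 degrees


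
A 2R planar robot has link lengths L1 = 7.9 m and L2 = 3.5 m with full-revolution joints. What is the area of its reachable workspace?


r_max = L1 + L2 = 11.4 m
r_min = |L1 - L2| = 4.4 m
Area = pi*(r_max^2 - r_min^2)
= pi*(129.96 - 19.36)
= pi * 110.6
= 347.4601 m^2


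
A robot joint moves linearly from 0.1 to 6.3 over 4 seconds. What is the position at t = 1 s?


s = t/T = 1/4 = 0.25
p(t) = p0 + (pf-p0)*s
= 0.1 + (6.3 - 0.1) * 0.25
= 1.65


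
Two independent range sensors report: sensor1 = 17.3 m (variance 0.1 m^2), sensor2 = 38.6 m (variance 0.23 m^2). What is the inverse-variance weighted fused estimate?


w1 = (1/var1) / (1/var1 + 1/var2)
   = 10.0 / (10.0 + 4.3478) = 0.697
w2 = 1 - w1 = 0.303
fused = w1*s1 + w2*s2 = 12.0576 + 11.697
= 23.7545 m


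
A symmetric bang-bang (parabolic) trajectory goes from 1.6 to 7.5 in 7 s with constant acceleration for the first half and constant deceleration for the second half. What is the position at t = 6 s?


Symmetric rest-to-rest: each phase covers (pf-p0)/2 in time T/2. 0.5*a*(T/2)^2 = (pf-p0)/2 => a = 4*(pf-p0)/T^2
a = 4*(7.5-1.6)/7^2 = 0.4816
t = 6 is in the deceleration phase (t > T/2).
p = pf - 0.5*a*(T-t)^2 = 7.5 - 0.5*0.4816*1^2
= 7.2592


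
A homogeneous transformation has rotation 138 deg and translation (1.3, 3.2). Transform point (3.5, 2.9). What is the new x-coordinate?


x' = cos(theta)*px - sin(theta)*py + tx
= -0.7431*3.5 - 0.6691*2.9 + 1.3
= -3.2415


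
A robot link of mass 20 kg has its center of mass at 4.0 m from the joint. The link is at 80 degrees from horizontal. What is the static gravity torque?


tau = m*g*L*cos(angle)
= 20 * 9.81 * 4.0 * cos(80 deg)
= 20 * 9.81 * 4.0 * 0.1736
= 136.2791 Nm


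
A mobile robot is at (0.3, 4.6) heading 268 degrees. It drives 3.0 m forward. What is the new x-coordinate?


x_new = x0 + d*cos(theta)
= 0.3 + 3.0*cos(268)
= 0.3 + -0.1047
= 0.1953


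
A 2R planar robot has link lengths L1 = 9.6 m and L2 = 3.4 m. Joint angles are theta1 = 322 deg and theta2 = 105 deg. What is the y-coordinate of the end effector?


Convert angles to radians: theta1 = 5.62, theta2 = 1.8326
y = L1*sin(theta1) + L2*sin(theta1+theta2)
y = -5.9104 + 3.1297
y = -2.7806


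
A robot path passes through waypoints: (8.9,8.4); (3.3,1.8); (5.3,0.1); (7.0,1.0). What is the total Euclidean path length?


Segment lengths:
  seg1 = sqrt((-5.6)^2 + (-6.6)^2) = 8.6556
  seg2 = sqrt((2.0)^2 + (-1.7)^2) = 2.6249
  seg3 = sqrt((1.7)^2 + (0.9)^2) = 1.9235
Total = 13.2041


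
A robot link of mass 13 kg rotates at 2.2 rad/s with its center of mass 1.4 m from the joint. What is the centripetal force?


F = m * omega^2 * r
= 13 * 2.2^2 * 1.4
= 13 * 4.84 * 1.4
= 88.088 N


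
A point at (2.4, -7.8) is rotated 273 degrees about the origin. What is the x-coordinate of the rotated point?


x' = x*cos(theta) - y*sin(theta)
cos(273 deg) = 0.0523, sin(273 deg) = -0.9986
x' = 2.4 * 0.0523 - -7.8 * -0.9986
= 0.1256 - 7.7893
= -7.6637


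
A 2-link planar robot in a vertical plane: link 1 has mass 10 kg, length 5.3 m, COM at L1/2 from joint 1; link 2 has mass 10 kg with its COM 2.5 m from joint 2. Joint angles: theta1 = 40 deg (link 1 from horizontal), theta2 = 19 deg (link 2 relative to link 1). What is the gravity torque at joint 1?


Horizontal distance from joint 1 to link-1 COM:
  x_c1 = (L1/2)*cos(t1) = 2.65 * 0.766 = 2.03 m
Horizontal distance from joint 1 to link-2 COM:
  x_c2 = L1*cos(t1) + Lc2*cos(t1+t2)
       = 5.3*0.766 + 2.5*0.515 = 5.3476 m
tau1 = m1*g*x_c1 + m2*g*x_c2
     = 10*9.81*2.03 + 10*9.81*5.3476
     = 199.1447 + 524.6026
     = 723.7473 Nm


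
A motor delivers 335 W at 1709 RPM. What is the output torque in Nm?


omega = 1709 * 2*pi/60 = 178.9661 rad/s
tau = P / omega = 335 / 178.9661
= 1.8719 Nm


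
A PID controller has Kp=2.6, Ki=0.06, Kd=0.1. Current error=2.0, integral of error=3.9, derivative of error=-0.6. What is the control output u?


u = Kp*e + Ki*int(e) + Kd*de/dt
= 2.6*2.0 + 0.06*3.9 + 0.1*(-0.6)
= 5.2 + 0.234 + -0.06
= 5.374


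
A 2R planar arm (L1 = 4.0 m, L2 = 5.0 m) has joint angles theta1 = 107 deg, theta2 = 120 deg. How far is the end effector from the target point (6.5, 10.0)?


End effector via forward kinematics:
x = L1*cos(t1) + L2*cos(t1+t2) = -4.5795
y = L1*sin(t1) + L2*sin(t1+t2) = 0.1685
Distance to target:
d = sqrt((6.5 - -4.5795)^2 + (10.0 - 0.1685)^2)
= sqrt(122.7548 + 96.6594)
= 14.8126 m


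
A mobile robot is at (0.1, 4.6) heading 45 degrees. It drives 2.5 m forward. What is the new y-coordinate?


y_new = y0 + d*sin(theta)
= 4.6 + 2.5*sin(45)
= 4.6 + 1.7678
= 6.3678


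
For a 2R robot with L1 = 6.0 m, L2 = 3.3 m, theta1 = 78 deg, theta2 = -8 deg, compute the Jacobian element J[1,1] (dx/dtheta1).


J[1,1] = -L1*sin(t1) - L2*sin(t1+t2)
= -6.0*sin(78) - 3.3*sin(70)
= -8.9699


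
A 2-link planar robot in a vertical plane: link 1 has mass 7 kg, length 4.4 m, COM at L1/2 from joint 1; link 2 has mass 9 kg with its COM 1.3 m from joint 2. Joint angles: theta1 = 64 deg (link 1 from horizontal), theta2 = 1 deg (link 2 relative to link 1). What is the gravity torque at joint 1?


Horizontal distance from joint 1 to link-1 COM:
  x_c1 = (L1/2)*cos(t1) = 2.2 * 0.4384 = 0.9644 m
Horizontal distance from joint 1 to link-2 COM:
  x_c2 = L1*cos(t1) + Lc2*cos(t1+t2)
       = 4.4*0.4384 + 1.3*0.4226 = 2.4782 m
tau1 = m1*g*x_c1 + m2*g*x_c2
     = 7*9.81*0.9644 + 9*9.81*2.4782
     = 66.2265 + 218.8035
     = 285.03 Nm


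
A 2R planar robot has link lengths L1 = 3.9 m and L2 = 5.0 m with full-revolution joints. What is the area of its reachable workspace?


r_max = L1 + L2 = 8.9 m
r_min = |L1 - L2| = 1.1 m
Area = pi*(r_max^2 - r_min^2)
= pi*(79.21 - 1.21)
= pi * 78.0
= 245.0442 m^2


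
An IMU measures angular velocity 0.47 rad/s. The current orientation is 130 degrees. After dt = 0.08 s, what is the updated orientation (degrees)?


delta_theta = w * dt = 0.47 * 0.08 = 0.0376 rad
= 2.1543 deg
theta_new = 130 + 2.1543 = 132.1543 deg


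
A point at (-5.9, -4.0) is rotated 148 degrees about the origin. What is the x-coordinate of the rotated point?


x' = x*cos(theta) - y*sin(theta)
cos(148 deg) = -0.848, sin(148 deg) = 0.5299
x' = -5.9 * -0.848 - -4.0 * 0.5299
= 5.0035 - -2.1197
= 7.1232


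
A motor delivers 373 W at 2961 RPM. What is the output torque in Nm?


omega = 2961 * 2*pi/60 = 310.0752 rad/s
tau = P / omega = 373 / 310.0752
= 1.2029 Nm


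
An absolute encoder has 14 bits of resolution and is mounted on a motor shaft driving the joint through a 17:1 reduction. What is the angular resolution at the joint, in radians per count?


counts = 2^14 = 16384
effective counts at joint = 16384 * 17 = 278528
resolution = 2*pi / 278528
= 2.2559e-05 rad/count


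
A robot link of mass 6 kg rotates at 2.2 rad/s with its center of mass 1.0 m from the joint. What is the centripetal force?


F = m * omega^2 * r
= 6 * 2.2^2 * 1.0
= 6 * 4.84 * 1.0
= 29.04 N


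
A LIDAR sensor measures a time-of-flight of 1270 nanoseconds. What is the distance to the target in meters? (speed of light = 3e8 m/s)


tof = 1270 ns = 1.27e-06 s
dist = c * tof / 2
= 3e8 * 1.27e-06 / 2
= 190.5 m


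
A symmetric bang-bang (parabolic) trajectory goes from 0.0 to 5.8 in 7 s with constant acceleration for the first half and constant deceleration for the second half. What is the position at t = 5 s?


Symmetric rest-to-rest: each phase covers (pf-p0)/2 in time T/2. 0.5*a*(T/2)^2 = (pf-p0)/2 => a = 4*(pf-p0)/T^2
a = 4*(5.8-0.0)/7^2 = 0.4735
t = 5 is in the deceleration phase (t > T/2).
p = pf - 0.5*a*(T-t)^2 = 5.8 - 0.5*0.4735*2^2
= 4.8531


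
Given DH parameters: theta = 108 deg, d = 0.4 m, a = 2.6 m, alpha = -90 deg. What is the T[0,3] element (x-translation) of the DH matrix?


T[0,3] = a * cos(theta)
= 2.6 * cos(108 deg)
= 2.6 * -0.309
= -0.8034


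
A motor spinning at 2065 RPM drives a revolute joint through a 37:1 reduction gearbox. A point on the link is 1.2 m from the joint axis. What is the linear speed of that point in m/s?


omega_motor = 2065 * 2*pi/60 = 216.2463 rad/s
omega_joint = omega_motor / 37 = 5.8445 rad/s
v = omega_joint * r = 5.8445 * 1.2
= 7.0134 m/s


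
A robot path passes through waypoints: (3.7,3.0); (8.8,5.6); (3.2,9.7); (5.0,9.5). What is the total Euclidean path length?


Segment lengths:
  seg1 = sqrt((5.1)^2 + (2.6)^2) = 5.7245
  seg2 = sqrt((-5.6)^2 + (4.1)^2) = 6.9405
  seg3 = sqrt((1.8)^2 + (-0.2)^2) = 1.8111
Total = 14.476


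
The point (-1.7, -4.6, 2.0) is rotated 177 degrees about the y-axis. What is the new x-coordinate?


Rotation about y-axis: x' = x*cos(theta) + z*sin(theta)
= -1.7 * -0.9986 + 2.0 * 0.0523
= 1.8023


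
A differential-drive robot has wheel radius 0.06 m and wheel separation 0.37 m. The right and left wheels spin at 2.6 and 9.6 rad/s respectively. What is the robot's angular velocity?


vR = r*wR = 0.06*2.6 = 0.156 m/s
vL = r*wL = 0.06*9.6 = 0.576 m/s
v = (vR+vL)/2 = 0.366 m/s
omega = (vR-vL)/L = -1.1351 rad/s
angular velocity = -1.1351 rad/s


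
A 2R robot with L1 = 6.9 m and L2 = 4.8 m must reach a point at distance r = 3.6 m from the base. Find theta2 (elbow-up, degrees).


cos(theta2) = (r^2 - L1^2 - L2^2) / (2*L1*L2)
cos(theta2) = (12.96 - 47.61 - 23.04) / 66.24
cos(theta2) = -0.870924
theta2 = 150.5662 degrees


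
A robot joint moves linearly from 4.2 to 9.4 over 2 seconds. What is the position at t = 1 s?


s = t/T = 1/2 = 0.5
p(t) = p0 + (pf-p0)*s
= 4.2 + (9.4 - 4.2) * 0.5
= 6.8


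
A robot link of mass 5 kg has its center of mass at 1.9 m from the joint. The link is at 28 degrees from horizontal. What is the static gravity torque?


tau = m*g*L*cos(angle)
= 5 * 9.81 * 1.9 * cos(28 deg)
= 5 * 9.81 * 1.9 * 0.8829
= 82.2863 Nm


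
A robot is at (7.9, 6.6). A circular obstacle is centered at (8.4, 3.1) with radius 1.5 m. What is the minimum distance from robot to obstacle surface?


center_dist = sqrt((7.9-8.4)^2 + (6.6-3.1)^2)
= sqrt(0.25 + 12.25)
= 3.5355
min_dist = center_dist - radius = 3.5355 - 1.5 = 2.0355 m


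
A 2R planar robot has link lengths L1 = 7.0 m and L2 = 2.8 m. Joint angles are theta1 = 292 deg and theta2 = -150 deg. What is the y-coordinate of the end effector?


Convert angles to radians: theta1 = 5.0964, theta2 = -2.618
y = L1*sin(theta1) + L2*sin(theta1+theta2)
y = -6.4903 + 1.7239
y = -4.7664


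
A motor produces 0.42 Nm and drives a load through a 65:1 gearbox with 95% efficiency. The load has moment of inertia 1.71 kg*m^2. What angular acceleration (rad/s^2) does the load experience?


tau_out = tau_motor * N * eta
= 0.42 * 65 * 0.95 = 25.935 Nm
alpha = tau_out / I = 25.935 / 1.71
= 15.1667 rad/s^2


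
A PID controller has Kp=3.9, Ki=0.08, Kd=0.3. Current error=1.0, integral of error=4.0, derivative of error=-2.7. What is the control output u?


u = Kp*e + Ki*int(e) + Kd*de/dt
= 3.9*1.0 + 0.08*4.0 + 0.3*(-2.7)
= 3.9 + 0.32 + -0.81
= 3.41


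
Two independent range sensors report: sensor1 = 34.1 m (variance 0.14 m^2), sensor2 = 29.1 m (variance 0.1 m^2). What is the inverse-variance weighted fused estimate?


w1 = (1/var1) / (1/var1 + 1/var2)
   = 7.1429 / (7.1429 + 10.0) = 0.4167
w2 = 1 - w1 = 0.5833
fused = w1*s1 + w2*s2 = 14.2083 + 16.975
= 31.1833 m


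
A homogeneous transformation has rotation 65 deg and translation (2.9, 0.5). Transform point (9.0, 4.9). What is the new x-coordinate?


x' = cos(theta)*px - sin(theta)*py + tx
= 0.4226*9.0 - 0.9063*4.9 + 2.9
= 2.2627


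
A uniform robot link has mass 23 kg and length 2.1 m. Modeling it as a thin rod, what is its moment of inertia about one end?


I = (1/3) * m * L^2
= (1/3) * 23 * 2.1^2
= 0.333333 * 23 * 4.41
= 33.81 kg*m^2


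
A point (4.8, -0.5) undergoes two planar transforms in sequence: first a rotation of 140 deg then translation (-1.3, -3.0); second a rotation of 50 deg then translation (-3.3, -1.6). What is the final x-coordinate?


After transform 1:
x1 = cos(140)*4.8 - sin(140)*-0.5 + -1.3 = -4.6556
y1 = sin(140)*4.8 + cos(140)*-0.5 + -3.0 = 0.4684
After transform 2:
x2 = cos(50)*-4.6556 - sin(50)*0.4684 + -3.3
= -6.6514


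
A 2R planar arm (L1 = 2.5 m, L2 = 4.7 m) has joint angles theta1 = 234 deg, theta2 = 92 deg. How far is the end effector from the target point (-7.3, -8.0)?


End effector via forward kinematics:
x = L1*cos(t1) + L2*cos(t1+t2) = 2.427
y = L1*sin(t1) + L2*sin(t1+t2) = -4.6507
Distance to target:
d = sqrt((-7.3 - 2.427)^2 + (-8.0 - -4.6507)^2)
= sqrt(94.6148 + 11.2175)
= 10.2875 m


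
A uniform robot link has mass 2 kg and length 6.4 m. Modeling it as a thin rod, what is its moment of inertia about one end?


I = (1/3) * m * L^2
= (1/3) * 2 * 6.4^2
= 0.333333 * 2 * 40.96
= 27.3067 kg*m^2


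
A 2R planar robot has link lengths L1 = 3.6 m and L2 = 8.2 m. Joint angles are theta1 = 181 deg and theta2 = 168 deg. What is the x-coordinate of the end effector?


Convert angles to radians: theta1 = 3.159, theta2 = 2.9322
x = L1*cos(theta1) + L2*cos(theta1+theta2)
x = -3.5995 + 8.0493
x = 4.4499


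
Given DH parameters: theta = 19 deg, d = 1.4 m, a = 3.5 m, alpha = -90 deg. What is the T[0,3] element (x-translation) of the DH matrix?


T[0,3] = a * cos(theta)
= 3.5 * cos(19 deg)
= 3.5 * 0.9455
= 3.3093


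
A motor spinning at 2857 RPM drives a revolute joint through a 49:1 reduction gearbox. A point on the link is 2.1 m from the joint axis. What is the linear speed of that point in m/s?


omega_motor = 2857 * 2*pi/60 = 299.1843 rad/s
omega_joint = omega_motor / 49 = 6.1058 rad/s
v = omega_joint * r = 6.1058 * 2.1
= 12.8222 m/s


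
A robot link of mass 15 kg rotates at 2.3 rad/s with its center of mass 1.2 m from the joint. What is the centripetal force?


F = m * omega^2 * r
= 15 * 2.3^2 * 1.2
= 15 * 5.29 * 1.2
= 95.22 N


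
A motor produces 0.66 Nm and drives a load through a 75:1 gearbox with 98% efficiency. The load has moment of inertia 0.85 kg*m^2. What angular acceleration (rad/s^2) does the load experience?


tau_out = tau_motor * N * eta
= 0.66 * 75 * 0.98 = 48.51 Nm
alpha = tau_out / I = 48.51 / 0.85
= 57.0706 rad/s^2


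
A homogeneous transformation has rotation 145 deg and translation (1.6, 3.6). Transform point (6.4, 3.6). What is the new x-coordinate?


x' = cos(theta)*px - sin(theta)*py + tx
= -0.8192*6.4 - 0.5736*3.6 + 1.6
= -5.7074


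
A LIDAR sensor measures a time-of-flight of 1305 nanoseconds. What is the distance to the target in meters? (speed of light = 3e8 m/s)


tof = 1305 ns = 1.305e-06 s
dist = c * tof / 2
= 3e8 * 1.305e-06 / 2
= 195.75 m


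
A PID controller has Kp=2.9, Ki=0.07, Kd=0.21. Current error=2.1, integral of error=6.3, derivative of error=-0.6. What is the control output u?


u = Kp*e + Ki*int(e) + Kd*de/dt
= 2.9*2.1 + 0.07*6.3 + 0.21*(-0.6)
= 6.09 + 0.441 + -0.126
= 6.405


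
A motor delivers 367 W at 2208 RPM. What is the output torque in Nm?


omega = 2208 * 2*pi/60 = 231.2212 rad/s
tau = P / omega = 367 / 231.2212
= 1.5872 Nm


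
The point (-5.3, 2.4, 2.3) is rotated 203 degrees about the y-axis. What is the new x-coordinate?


Rotation about y-axis: x' = x*cos(theta) + z*sin(theta)
= -5.3 * -0.9205 + 2.3 * -0.3907
= 3.98


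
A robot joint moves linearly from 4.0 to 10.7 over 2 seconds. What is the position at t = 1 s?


s = t/T = 1/2 = 0.5
p(t) = p0 + (pf-p0)*s
= 4.0 + (10.7 - 4.0) * 0.5
= 7.35


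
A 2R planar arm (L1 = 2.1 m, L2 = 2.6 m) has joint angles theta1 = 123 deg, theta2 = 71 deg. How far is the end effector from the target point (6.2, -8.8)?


End effector via forward kinematics:
x = L1*cos(t1) + L2*cos(t1+t2) = -3.6665
y = L1*sin(t1) + L2*sin(t1+t2) = 1.1322
Distance to target:
d = sqrt((6.2 - -3.6665)^2 + (-8.8 - 1.1322)^2)
= sqrt(97.348 + 98.6488)
= 13.9999 m


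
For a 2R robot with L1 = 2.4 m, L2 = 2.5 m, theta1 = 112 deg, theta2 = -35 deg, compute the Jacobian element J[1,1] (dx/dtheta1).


J[1,1] = -L1*sin(t1) - L2*sin(t1+t2)
= -2.4*sin(112) - 2.5*sin(77)
= -4.6612


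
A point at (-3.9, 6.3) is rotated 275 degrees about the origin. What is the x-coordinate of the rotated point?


x' = x*cos(theta) - y*sin(theta)
cos(275 deg) = 0.0872, sin(275 deg) = -0.9962
x' = -3.9 * 0.0872 - 6.3 * -0.9962
= -0.3399 - -6.276
= 5.9361


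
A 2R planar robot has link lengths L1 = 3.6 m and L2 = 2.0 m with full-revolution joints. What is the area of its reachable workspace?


r_max = L1 + L2 = 5.6 m
r_min = |L1 - L2| = 1.6 m
Area = pi*(r_max^2 - r_min^2)
= pi*(31.36 - 2.56)
= pi * 28.8
= 90.4779 m^2


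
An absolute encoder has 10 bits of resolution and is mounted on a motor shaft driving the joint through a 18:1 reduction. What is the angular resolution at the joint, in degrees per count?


counts = 2^10 = 1024
effective counts at joint = 1024 * 18 = 18432
resolution = 360 / 18432
= 0.0195 deg/count


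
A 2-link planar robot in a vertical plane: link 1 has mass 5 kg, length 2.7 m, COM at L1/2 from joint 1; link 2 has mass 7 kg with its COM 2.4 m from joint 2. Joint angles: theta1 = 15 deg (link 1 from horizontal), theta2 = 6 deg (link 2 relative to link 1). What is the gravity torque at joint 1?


Horizontal distance from joint 1 to link-1 COM:
  x_c1 = (L1/2)*cos(t1) = 1.35 * 0.9659 = 1.304 m
Horizontal distance from joint 1 to link-2 COM:
  x_c2 = L1*cos(t1) + Lc2*cos(t1+t2)
       = 2.7*0.9659 + 2.4*0.9336 = 4.8486 m
tau1 = m1*g*x_c1 + m2*g*x_c2
     = 5*9.81*1.304 + 7*9.81*4.8486
     = 63.9612 + 332.9529
     = 396.9141 Nm


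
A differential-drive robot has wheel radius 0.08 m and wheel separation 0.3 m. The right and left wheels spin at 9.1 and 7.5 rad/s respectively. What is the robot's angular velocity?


vR = r*wR = 0.08*9.1 = 0.728 m/s
vL = r*wL = 0.08*7.5 = 0.6 m/s
v = (vR+vL)/2 = 0.664 m/s
omega = (vR-vL)/L = 0.4267 rad/s
angular velocity = 0.4267 rad/s


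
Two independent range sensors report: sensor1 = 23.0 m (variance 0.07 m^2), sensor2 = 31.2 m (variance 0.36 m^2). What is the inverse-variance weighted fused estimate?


w1 = (1/var1) / (1/var1 + 1/var2)
   = 14.2857 / (14.2857 + 2.7778) = 0.8372
w2 = 1 - w1 = 0.1628
fused = w1*s1 + w2*s2 = 19.2558 + 5.0791
= 24.3349 m


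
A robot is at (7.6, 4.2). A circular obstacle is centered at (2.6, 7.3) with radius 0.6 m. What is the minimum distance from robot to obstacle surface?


center_dist = sqrt((7.6-2.6)^2 + (4.2-7.3)^2)
= sqrt(25.0 + 9.61)
= 5.883
min_dist = center_dist - radius = 5.883 - 0.6 = 5.283 m


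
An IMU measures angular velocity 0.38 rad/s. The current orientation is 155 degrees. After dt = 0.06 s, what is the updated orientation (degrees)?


delta_theta = w * dt = 0.38 * 0.06 = 0.0228 rad
= 1.3063 deg
theta_new = 155 + 1.3063 = 156.3063 deg


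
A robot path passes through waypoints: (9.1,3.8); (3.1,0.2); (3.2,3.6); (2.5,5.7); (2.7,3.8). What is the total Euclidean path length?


Segment lengths:
  seg1 = sqrt((-6.0)^2 + (-3.6)^2) = 6.9971
  seg2 = sqrt((0.1)^2 + (3.4)^2) = 3.4015
  seg3 = sqrt((-0.7)^2 + (2.1)^2) = 2.2136
  seg4 = sqrt((0.2)^2 + (-1.9)^2) = 1.9105
Total = 14.5227


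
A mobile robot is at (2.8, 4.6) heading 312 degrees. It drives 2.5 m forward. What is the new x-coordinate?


x_new = x0 + d*cos(theta)
= 2.8 + 2.5*cos(312)
= 2.8 + 1.6728
= 4.4728


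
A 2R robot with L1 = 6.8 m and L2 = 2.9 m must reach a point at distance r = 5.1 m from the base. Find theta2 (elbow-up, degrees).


cos(theta2) = (r^2 - L1^2 - L2^2) / (2*L1*L2)
cos(theta2) = (26.01 - 46.24 - 8.41) / 39.44
cos(theta2) = -0.726166
theta2 = 136.566 degrees


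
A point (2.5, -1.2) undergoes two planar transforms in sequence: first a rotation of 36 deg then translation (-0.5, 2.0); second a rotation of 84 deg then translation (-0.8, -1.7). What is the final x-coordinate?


After transform 1:
x1 = cos(36)*2.5 - sin(36)*-1.2 + -0.5 = 2.2279
y1 = sin(36)*2.5 + cos(36)*-1.2 + 2.0 = 2.4986
After transform 2:
x2 = cos(84)*2.2279 - sin(84)*2.4986 + -0.8
= -3.0521


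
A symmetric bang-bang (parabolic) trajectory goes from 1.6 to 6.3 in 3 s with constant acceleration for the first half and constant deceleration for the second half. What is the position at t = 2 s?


Symmetric rest-to-rest: each phase covers (pf-p0)/2 in time T/2. 0.5*a*(T/2)^2 = (pf-p0)/2 => a = 4*(pf-p0)/T^2
a = 4*(6.3-1.6)/3^2 = 2.0889
t = 2 is in the deceleration phase (t > T/2).
p = pf - 0.5*a*(T-t)^2 = 6.3 - 0.5*2.0889*1^2
= 5.2556


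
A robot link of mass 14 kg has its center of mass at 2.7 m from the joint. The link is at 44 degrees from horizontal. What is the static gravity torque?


tau = m*g*L*cos(angle)
= 14 * 9.81 * 2.7 * cos(44 deg)
= 14 * 9.81 * 2.7 * 0.7193
= 266.7441 Nm


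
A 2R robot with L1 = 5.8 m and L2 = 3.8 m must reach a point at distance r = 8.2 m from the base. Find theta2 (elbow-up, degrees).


cos(theta2) = (r^2 - L1^2 - L2^2) / (2*L1*L2)
cos(theta2) = (67.24 - 33.64 - 14.44) / 44.08
cos(theta2) = 0.434664
theta2 = 64.2361 degrees


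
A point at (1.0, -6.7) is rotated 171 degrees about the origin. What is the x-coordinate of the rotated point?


x' = x*cos(theta) - y*sin(theta)
cos(171 deg) = -0.9877, sin(171 deg) = 0.1564
x' = 1.0 * -0.9877 - -6.7 * 0.1564
= -0.9877 - -1.0481
= 0.0604


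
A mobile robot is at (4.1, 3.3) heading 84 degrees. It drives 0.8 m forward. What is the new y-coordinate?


y_new = y0 + d*sin(theta)
= 3.3 + 0.8*sin(84)
= 3.3 + 0.7956
= 4.0956


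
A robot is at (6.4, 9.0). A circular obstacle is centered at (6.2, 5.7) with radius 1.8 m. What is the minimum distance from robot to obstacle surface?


center_dist = sqrt((6.4-6.2)^2 + (9.0-5.7)^2)
= sqrt(0.04 + 10.89)
= 3.3061
min_dist = center_dist - radius = 3.3061 - 1.8 = 1.5061 m


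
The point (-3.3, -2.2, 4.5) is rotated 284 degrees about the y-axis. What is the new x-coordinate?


Rotation about y-axis: x' = x*cos(theta) + z*sin(theta)
= -3.3 * 0.2419 + 4.5 * -0.9703
= -5.1647


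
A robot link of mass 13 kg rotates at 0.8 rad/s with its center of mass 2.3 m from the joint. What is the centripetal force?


F = m * omega^2 * r
= 13 * 0.8^2 * 2.3
= 13 * 0.64 * 2.3
= 19.136 N


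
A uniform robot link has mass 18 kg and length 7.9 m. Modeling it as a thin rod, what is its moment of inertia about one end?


I = (1/3) * m * L^2
= (1/3) * 18 * 7.9^2
= 0.333333 * 18 * 62.41
= 374.46 kg*m^2


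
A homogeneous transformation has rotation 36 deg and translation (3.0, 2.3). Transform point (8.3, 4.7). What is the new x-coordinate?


x' = cos(theta)*px - sin(theta)*py + tx
= 0.809*8.3 - 0.5878*4.7 + 3.0
= 6.9523


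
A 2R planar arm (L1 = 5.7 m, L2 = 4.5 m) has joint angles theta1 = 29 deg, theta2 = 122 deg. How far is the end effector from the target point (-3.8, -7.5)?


End effector via forward kinematics:
x = L1*cos(t1) + L2*cos(t1+t2) = 1.0495
y = L1*sin(t1) + L2*sin(t1+t2) = 4.9451
Distance to target:
d = sqrt((-3.8 - 1.0495)^2 + (-7.5 - 4.9451)^2)
= sqrt(23.5181 + 154.8795)
= 13.3566 m


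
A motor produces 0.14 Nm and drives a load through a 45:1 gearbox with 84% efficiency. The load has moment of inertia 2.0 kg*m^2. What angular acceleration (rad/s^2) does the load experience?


tau_out = tau_motor * N * eta
= 0.14 * 45 * 0.84 = 5.292 Nm
alpha = tau_out / I = 5.292 / 2.0
= 2.646 rad/s^2


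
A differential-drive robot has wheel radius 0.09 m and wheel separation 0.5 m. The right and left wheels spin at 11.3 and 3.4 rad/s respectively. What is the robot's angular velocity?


vR = r*wR = 0.09*11.3 = 1.017 m/s
vL = r*wL = 0.09*3.4 = 0.306 m/s
v = (vR+vL)/2 = 0.6615 m/s
omega = (vR-vL)/L = 1.422 rad/s
angular velocity = 1.422 rad/s


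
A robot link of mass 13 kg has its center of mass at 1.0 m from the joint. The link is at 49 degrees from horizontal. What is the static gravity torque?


tau = m*g*L*cos(angle)
= 13 * 9.81 * 1.0 * cos(49 deg)
= 13 * 9.81 * 1.0 * 0.6561
= 83.6672 Nm


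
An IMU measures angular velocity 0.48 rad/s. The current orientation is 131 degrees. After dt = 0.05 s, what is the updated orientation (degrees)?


delta_theta = w * dt = 0.48 * 0.05 = 0.024 rad
= 1.3751 deg
theta_new = 131 + 1.3751 = 132.3751 deg


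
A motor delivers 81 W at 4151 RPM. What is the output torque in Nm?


omega = 4151 * 2*pi/60 = 434.6917 rad/s
tau = P / omega = 81 / 434.6917
= 0.1863 Nm


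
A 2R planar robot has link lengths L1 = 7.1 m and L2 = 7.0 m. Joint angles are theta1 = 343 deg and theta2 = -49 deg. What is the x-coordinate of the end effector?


Convert angles to radians: theta1 = 5.9865, theta2 = -0.8552
x = L1*cos(theta1) + L2*cos(theta1+theta2)
x = 6.7898 + 2.8472
x = 9.6369


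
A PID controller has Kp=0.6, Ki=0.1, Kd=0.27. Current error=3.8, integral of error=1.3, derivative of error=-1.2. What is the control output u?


u = Kp*e + Ki*int(e) + Kd*de/dt
= 0.6*3.8 + 0.1*1.3 + 0.27*(-1.2)
= 2.28 + 0.13 + -0.324
= 2.086


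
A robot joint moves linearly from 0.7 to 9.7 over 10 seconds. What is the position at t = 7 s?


s = t/T = 7/10 = 0.7
p(t) = p0 + (pf-p0)*s
= 0.7 + (9.7 - 0.7) * 0.7
= 7.0


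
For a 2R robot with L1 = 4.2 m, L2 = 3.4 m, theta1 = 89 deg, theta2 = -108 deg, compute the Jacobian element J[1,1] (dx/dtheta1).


J[1,1] = -L1*sin(t1) - L2*sin(t1+t2)
= -4.2*sin(89) - 3.4*sin(-19)
= -3.0924


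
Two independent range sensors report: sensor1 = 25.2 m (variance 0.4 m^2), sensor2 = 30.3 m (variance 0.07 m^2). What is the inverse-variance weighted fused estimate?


w1 = (1/var1) / (1/var1 + 1/var2)
   = 2.5 / (2.5 + 14.2857) = 0.1489
w2 = 1 - w1 = 0.8511
fused = w1*s1 + w2*s2 = 3.7532 + 25.7872
= 29.5404 m


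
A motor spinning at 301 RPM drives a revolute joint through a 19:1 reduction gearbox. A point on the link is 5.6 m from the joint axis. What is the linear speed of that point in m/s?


omega_motor = 301 * 2*pi/60 = 31.5206 rad/s
omega_joint = omega_motor / 19 = 1.659 rad/s
v = omega_joint * r = 1.659 * 5.6
= 9.2903 m/s


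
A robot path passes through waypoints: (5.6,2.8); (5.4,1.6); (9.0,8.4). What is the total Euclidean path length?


Segment lengths:
  seg1 = sqrt((-0.2)^2 + (-1.2)^2) = 1.2166
  seg2 = sqrt((3.6)^2 + (6.8)^2) = 7.6942
Total = 8.9107


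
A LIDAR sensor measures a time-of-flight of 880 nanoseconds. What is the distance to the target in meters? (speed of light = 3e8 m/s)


tof = 880 ns = 8.8e-07 s
dist = c * tof / 2
= 3e8 * 8.8e-07 / 2
= 132.0 m


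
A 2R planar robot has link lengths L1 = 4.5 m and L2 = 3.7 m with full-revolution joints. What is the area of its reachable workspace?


r_max = L1 + L2 = 8.2 m
r_min = |L1 - L2| = 0.8 m
Area = pi*(r_max^2 - r_min^2)
= pi*(67.24 - 0.64)
= pi * 66.6
= 209.2301 m^2


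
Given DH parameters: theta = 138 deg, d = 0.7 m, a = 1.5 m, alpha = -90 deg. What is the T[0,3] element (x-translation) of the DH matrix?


T[0,3] = a * cos(theta)
= 1.5 * cos(138 deg)
= 1.5 * -0.7431
= -1.1147


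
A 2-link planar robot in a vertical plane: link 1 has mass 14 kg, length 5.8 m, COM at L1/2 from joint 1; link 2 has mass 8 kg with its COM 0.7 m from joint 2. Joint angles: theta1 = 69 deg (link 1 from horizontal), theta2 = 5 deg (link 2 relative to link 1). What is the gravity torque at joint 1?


Horizontal distance from joint 1 to link-1 COM:
  x_c1 = (L1/2)*cos(t1) = 2.9 * 0.3584 = 1.0393 m
Horizontal distance from joint 1 to link-2 COM:
  x_c2 = L1*cos(t1) + Lc2*cos(t1+t2)
       = 5.8*0.3584 + 0.7*0.2756 = 2.2715 m
tau1 = m1*g*x_c1 + m2*g*x_c2
     = 14*9.81*1.0393 + 8*9.81*2.2715
     = 142.7329 + 178.2658
     = 320.9987 Nm


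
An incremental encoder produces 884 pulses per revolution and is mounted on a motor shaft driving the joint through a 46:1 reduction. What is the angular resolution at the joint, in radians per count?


counts per rev = 884
effective counts at joint = 884 * 46 = 40664
resolution = 2*pi / 40664
= 1.5451e-04 rad/count


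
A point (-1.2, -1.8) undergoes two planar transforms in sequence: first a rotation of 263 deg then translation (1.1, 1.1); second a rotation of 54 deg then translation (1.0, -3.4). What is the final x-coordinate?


After transform 1:
x1 = cos(263)*-1.2 - sin(263)*-1.8 + 1.1 = -0.5403
y1 = sin(263)*-1.2 + cos(263)*-1.8 + 1.1 = 2.5104
After transform 2:
x2 = cos(54)*-0.5403 - sin(54)*2.5104 + 1.0
= -1.3486


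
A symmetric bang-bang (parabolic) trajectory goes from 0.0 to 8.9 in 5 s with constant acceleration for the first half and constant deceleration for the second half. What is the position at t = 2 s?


Symmetric rest-to-rest: each phase covers (pf-p0)/2 in time T/2. 0.5*a*(T/2)^2 = (pf-p0)/2 => a = 4*(pf-p0)/T^2
a = 4*(8.9-0.0)/5^2 = 1.424
t = 2 is in the acceleration phase (t <= T/2).
p = p0 + 0.5*a*t^2 = 0.0 + 0.5*1.424*2^2
= 2.848


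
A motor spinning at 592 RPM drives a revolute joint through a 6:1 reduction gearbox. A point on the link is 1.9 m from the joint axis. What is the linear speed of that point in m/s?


omega_motor = 592 * 2*pi/60 = 61.9941 rad/s
omega_joint = omega_motor / 6 = 10.3323 rad/s
v = omega_joint * r = 10.3323 * 1.9
= 19.6315 m/s


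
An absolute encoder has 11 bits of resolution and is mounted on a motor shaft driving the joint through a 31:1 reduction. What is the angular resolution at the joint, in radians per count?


counts = 2^11 = 2048
effective counts at joint = 2048 * 31 = 63488
resolution = 2*pi / 63488
= 9.8967e-05 rad/count


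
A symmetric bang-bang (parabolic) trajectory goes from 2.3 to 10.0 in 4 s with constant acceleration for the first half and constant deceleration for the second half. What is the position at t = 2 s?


Symmetric rest-to-rest: each phase covers (pf-p0)/2 in time T/2. 0.5*a*(T/2)^2 = (pf-p0)/2 => a = 4*(pf-p0)/T^2
a = 4*(10.0-2.3)/4^2 = 1.925
t = 2 is in the acceleration phase (t <= T/2).
p = p0 + 0.5*a*t^2 = 2.3 + 0.5*1.925*2^2
= 6.15


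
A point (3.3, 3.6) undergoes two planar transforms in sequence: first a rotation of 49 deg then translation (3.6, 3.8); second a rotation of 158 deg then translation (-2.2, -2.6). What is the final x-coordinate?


After transform 1:
x1 = cos(49)*3.3 - sin(49)*3.6 + 3.6 = 3.048
y1 = sin(49)*3.3 + cos(49)*3.6 + 3.8 = 8.6524
After transform 2:
x2 = cos(158)*3.048 - sin(158)*8.6524 + -2.2
= -8.2673


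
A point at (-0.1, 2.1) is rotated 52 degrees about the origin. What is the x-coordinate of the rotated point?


x' = x*cos(theta) - y*sin(theta)
cos(52 deg) = 0.6157, sin(52 deg) = 0.788
x' = -0.1 * 0.6157 - 2.1 * 0.788
= -0.0616 - 1.6548
= -1.7164


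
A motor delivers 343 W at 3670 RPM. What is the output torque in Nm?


omega = 3670 * 2*pi/60 = 384.3215 rad/s
tau = P / omega = 343 / 384.3215
= 0.8925 Nm


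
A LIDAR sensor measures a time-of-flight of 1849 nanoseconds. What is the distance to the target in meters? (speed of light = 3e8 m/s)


tof = 1849 ns = 1.849e-06 s
dist = c * tof / 2
= 3e8 * 1.849e-06 / 2
= 277.35 m


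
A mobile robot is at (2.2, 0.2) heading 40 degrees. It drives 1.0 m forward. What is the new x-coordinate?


x_new = x0 + d*cos(theta)
= 2.2 + 1.0*cos(40)
= 2.2 + 0.766
= 2.966


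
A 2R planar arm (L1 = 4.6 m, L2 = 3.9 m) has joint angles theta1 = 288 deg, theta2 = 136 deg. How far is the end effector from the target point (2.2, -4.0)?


End effector via forward kinematics:
x = L1*cos(t1) + L2*cos(t1+t2) = 3.1311
y = L1*sin(t1) + L2*sin(t1+t2) = -0.8696
Distance to target:
d = sqrt((2.2 - 3.1311)^2 + (-4.0 - -0.8696)^2)
= sqrt(0.867 + 9.7996)
= 3.266 m


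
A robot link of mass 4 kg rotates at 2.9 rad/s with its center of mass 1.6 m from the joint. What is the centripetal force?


F = m * omega^2 * r
= 4 * 2.9^2 * 1.6
= 4 * 8.41 * 1.6
= 53.824 N


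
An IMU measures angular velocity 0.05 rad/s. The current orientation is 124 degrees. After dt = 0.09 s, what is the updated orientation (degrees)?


delta_theta = w * dt = 0.05 * 0.09 = 0.0045 rad
= 0.2578 deg
theta_new = 124 + 0.2578 = 124.2578 deg


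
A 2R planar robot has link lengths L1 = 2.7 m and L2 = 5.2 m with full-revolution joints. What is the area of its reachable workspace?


r_max = L1 + L2 = 7.9 m
r_min = |L1 - L2| = 2.5 m
Area = pi*(r_max^2 - r_min^2)
= pi*(62.41 - 6.25)
= pi * 56.16
= 176.4318 m^2


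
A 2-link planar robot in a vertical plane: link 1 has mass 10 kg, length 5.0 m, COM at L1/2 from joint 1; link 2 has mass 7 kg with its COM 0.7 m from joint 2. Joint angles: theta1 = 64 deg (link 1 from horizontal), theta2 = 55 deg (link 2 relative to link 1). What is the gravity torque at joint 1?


Horizontal distance from joint 1 to link-1 COM:
  x_c1 = (L1/2)*cos(t1) = 2.5 * 0.4384 = 1.0959 m
Horizontal distance from joint 1 to link-2 COM:
  x_c2 = L1*cos(t1) + Lc2*cos(t1+t2)
       = 5.0*0.4384 + 0.7*-0.4848 = 1.8525 m
tau1 = m1*g*x_c1 + m2*g*x_c2
     = 10*9.81*1.0959 + 7*9.81*1.8525
     = 107.5105 + 127.2104
     = 234.7209 Nm


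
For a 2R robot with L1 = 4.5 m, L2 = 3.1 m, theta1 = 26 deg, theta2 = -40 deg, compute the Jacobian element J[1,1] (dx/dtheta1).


J[1,1] = -L1*sin(t1) - L2*sin(t1+t2)
= -4.5*sin(26) - 3.1*sin(-14)
= -1.2227


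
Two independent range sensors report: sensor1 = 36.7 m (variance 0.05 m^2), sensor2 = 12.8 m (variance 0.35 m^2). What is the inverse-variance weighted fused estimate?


w1 = (1/var1) / (1/var1 + 1/var2)
   = 20.0 / (20.0 + 2.8571) = 0.875
w2 = 1 - w1 = 0.125
fused = w1*s1 + w2*s2 = 32.1125 + 1.6
= 33.7125 m


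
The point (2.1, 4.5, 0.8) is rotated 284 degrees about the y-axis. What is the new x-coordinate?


Rotation about y-axis: x' = x*cos(theta) + z*sin(theta)
= 2.1 * 0.2419 + 0.8 * -0.9703
= -0.2682


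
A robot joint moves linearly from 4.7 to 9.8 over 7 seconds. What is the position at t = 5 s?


s = t/T = 5/7 = 0.7143
p(t) = p0 + (pf-p0)*s
= 4.7 + (9.8 - 4.7) * 0.7143
= 8.3429


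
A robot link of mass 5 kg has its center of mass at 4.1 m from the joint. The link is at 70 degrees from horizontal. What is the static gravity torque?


tau = m*g*L*cos(angle)
= 5 * 9.81 * 4.1 * cos(70 deg)
= 5 * 9.81 * 4.1 * 0.342
= 68.782 Nm
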